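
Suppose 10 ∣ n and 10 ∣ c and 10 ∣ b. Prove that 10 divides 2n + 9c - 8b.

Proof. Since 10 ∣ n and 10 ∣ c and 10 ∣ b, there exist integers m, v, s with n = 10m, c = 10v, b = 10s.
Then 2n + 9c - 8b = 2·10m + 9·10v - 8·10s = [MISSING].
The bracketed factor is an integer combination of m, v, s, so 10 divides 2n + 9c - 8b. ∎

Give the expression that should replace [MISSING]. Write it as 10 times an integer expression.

Each term has a factor of 10: 2·10m + 9·10v - 8·10s = 10·(2m - 8s + 9v).
Since 2m - 8s + 9v is an integer, 10 ∣ (2n + 9c - 8b).

10(2m - 8s + 9v)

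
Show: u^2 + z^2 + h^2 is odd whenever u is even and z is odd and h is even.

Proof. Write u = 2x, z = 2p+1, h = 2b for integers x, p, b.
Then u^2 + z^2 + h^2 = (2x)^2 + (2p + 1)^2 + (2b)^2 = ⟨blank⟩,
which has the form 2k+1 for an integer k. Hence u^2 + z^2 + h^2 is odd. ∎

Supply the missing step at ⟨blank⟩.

(2x)^2 + (2p + 1)^2 + (2b)^2 = 4b^2 + 4p^2 + 4p + 4x^2 + 1
= 2(2b^2 + 2p^2 + 2p + 2x^2) + 1.
Since 2b^2 + 2p^2 + 2p + 2x^2 is an integer, the sum of squares is of the form 2k+1 for an integer k.

2(2b^2 + 2p^2 + 2p + 2x^2) + 1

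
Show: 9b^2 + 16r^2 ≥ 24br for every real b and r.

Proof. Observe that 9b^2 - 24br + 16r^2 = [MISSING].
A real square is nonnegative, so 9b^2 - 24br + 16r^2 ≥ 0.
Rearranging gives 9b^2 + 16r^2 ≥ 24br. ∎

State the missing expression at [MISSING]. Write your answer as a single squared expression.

The leading and trailing coefficients are 3^2 and 4^2, and 24 = 2·3·4, so the trinomial is (3b - 4r)^2.
Hence 9b^2 - 24br + 16r^2 ≥ 0.

(3b - 4r)^2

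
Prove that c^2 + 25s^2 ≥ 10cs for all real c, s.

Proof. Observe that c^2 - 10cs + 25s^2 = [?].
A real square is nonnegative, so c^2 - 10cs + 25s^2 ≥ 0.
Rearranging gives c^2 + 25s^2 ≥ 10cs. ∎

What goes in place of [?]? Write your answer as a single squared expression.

(c - 5s)^2

c^2 - 10cs + 25s^2 is a perfect-square trinomial: the outer terms are (c)^2 and (5s)^2, and the cross term is -2·c·5s.
So c^2 - 10cs + 25s^2 = (c - 5s)^2 ≥ 0.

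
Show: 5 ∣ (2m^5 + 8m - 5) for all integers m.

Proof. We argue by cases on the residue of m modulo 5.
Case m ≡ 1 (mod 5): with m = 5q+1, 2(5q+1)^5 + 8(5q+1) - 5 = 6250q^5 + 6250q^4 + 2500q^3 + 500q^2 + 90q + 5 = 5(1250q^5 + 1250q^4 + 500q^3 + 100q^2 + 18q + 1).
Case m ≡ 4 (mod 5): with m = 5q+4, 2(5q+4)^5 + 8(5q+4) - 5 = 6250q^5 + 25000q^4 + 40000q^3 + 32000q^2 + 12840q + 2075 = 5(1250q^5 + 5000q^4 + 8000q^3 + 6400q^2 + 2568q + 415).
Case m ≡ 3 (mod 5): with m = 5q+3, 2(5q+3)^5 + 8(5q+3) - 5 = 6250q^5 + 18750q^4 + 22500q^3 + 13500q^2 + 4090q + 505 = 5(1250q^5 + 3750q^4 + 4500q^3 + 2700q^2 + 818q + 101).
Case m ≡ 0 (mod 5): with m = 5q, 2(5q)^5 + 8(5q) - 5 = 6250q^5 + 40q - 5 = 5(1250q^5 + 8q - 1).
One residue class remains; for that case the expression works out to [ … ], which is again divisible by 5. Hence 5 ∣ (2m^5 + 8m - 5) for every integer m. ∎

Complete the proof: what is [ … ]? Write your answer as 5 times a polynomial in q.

5(1250q^5 + 2500q^4 + 2000q^3 + 800q^2 + 168q + 15)

The residues treated are {1, 4, 3, 0}, so the missing case is m ≡ 2 (mod 5); write m = 5q+2.
Then 2(5q+2)^5 + 8(5q+2) - 5 = 6250q^5 + 12500q^4 + 10000q^3 + 4000q^2 + 840q + 75 = 5(1250q^5 + 2500q^4 + 2000q^3 + 800q^2 + 168q + 15).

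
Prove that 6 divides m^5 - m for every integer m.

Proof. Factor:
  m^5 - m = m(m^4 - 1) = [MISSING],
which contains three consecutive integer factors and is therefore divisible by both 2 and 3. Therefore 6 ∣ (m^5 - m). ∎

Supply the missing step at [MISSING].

m^4 - 1 = (m^2 - 1)(m^2 + 1), and m^2 - 1 = (m-1)(m+1).
So m(m^4 - 1) = (m - 1)m(m + 1)(m^2 + 1).

(m - 1)m(m + 1)(m^2 + 1)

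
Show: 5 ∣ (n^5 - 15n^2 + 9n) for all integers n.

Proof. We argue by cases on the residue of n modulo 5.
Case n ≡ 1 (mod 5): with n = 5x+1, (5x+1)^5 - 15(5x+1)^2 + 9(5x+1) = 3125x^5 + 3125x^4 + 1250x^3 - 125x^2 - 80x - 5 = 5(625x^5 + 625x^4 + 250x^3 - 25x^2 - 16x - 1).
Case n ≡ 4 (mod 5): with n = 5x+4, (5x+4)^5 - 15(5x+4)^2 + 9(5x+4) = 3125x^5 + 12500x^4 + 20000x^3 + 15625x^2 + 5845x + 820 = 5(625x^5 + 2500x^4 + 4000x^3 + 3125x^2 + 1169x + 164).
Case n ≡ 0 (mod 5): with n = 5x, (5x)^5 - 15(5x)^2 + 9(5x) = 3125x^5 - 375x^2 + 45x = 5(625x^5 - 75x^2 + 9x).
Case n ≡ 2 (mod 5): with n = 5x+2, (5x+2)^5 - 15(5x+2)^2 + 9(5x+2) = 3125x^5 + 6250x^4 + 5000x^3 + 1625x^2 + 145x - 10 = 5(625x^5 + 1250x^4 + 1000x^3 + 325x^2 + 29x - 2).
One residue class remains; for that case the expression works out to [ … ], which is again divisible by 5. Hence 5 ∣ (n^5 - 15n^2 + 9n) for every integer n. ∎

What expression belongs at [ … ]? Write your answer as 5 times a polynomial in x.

5(625x^5 + 1875x^4 + 2250x^3 + 1275x^2 + 324x + 27)

The residues treated are {1, 4, 0, 2}, so the missing case is n ≡ 3 (mod 5); write n = 5x+3.
Then (5x+3)^5 - 15(5x+3)^2 + 9(5x+3) = 3125x^5 + 9375x^4 + 11250x^3 + 6375x^2 + 1620x + 135 = 5(625x^5 + 1875x^4 + 2250x^3 + 1275x^2 + 324x + 27).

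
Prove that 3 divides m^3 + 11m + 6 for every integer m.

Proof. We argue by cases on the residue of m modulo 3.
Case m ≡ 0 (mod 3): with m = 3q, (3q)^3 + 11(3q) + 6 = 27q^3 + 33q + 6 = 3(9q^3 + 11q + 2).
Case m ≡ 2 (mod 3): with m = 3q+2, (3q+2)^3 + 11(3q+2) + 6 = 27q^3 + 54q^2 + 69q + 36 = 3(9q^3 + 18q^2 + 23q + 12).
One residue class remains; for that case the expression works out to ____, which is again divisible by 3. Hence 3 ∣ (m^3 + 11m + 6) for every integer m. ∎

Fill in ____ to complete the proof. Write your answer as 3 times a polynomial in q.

The residues treated are {0, 2}, so the missing case is m ≡ 1 (mod 3); write m = 3q+1.
Then (3q+1)^3 + 11(3q+1) + 6 = 27q^3 + 27q^2 + 42q + 18 = 3(9q^3 + 9q^2 + 14q + 6).

3(9q^3 + 9q^2 + 14q + 6)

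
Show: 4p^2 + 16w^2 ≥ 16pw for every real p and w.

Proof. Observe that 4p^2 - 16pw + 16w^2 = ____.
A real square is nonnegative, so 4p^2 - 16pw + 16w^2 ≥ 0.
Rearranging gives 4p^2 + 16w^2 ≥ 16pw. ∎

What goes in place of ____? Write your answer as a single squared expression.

4p^2 - 16pw + 16w^2 is a perfect-square trinomial: the outer terms are (2p)^2 and (4w)^2, and the cross term is -2·2p·4w.
So 4p^2 - 16pw + 16w^2 = (2p - 4w)^2 ≥ 0.

(2p - 4w)^2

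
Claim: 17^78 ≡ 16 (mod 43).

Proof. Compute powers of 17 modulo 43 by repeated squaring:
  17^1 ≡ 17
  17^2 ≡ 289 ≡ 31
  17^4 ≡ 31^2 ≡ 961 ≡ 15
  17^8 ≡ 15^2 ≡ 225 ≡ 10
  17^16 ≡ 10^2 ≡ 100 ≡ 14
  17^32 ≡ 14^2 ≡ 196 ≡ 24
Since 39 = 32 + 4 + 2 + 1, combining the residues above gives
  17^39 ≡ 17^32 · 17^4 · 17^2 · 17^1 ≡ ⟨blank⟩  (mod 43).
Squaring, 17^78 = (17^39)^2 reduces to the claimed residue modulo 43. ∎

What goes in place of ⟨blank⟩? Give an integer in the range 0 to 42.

4

Multiply the listed residues: 24 · 15 · 31 · 17 = 360 → 11160 → 189720.
Reducing modulo 43: 189720 = 4412·43 + 4, so 17^39 ≡ 4.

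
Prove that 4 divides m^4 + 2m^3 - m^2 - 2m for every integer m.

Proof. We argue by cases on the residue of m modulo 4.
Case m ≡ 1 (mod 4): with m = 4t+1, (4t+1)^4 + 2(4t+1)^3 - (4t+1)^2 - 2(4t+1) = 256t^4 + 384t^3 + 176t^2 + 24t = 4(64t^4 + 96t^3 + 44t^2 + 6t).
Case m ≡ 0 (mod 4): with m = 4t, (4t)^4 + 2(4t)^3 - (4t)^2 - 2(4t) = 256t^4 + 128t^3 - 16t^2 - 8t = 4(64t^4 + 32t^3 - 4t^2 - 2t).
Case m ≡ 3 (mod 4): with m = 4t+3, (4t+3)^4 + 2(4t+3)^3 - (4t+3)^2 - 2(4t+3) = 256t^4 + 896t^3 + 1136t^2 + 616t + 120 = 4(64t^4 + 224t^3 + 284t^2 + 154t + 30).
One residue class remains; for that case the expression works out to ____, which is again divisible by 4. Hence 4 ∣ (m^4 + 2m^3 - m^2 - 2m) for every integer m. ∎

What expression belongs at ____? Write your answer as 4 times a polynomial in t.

The residues treated are {1, 0, 3}, so the missing case is m ≡ 2 (mod 4); write m = 4t+2.
Then (4t+2)^4 + 2(4t+2)^3 - (4t+2)^2 - 2(4t+2) = 256t^4 + 640t^3 + 560t^2 + 200t + 24 = 4(64t^4 + 160t^3 + 140t^2 + 50t + 6).

4(64t^4 + 160t^3 + 140t^2 + 50t + 6)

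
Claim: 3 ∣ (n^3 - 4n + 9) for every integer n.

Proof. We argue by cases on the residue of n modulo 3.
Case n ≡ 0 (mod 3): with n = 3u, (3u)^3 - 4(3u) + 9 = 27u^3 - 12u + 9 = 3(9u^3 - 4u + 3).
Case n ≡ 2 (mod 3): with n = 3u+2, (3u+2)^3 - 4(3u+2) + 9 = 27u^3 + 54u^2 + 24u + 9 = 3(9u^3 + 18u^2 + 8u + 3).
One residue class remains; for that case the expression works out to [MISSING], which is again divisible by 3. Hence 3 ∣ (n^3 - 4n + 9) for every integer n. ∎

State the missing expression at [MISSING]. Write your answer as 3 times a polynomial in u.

The residues treated are {0, 2}, so the missing case is n ≡ 1 (mod 3); write n = 3u+1.
Then (3u+1)^3 - 4(3u+1) + 9 = 27u^3 + 27u^2 - 3u + 6 = 3(9u^3 + 9u^2 - u + 2).

3(9u^3 + 9u^2 - u + 2)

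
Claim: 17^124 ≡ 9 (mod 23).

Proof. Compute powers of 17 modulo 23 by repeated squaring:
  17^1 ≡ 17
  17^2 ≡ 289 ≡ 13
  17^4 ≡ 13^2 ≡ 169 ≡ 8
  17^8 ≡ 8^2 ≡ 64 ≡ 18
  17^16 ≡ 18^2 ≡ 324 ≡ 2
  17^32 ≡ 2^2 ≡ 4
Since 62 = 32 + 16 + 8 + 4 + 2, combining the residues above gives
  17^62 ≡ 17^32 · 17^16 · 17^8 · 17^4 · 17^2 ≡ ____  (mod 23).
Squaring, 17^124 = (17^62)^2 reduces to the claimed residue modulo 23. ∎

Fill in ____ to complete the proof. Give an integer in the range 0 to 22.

3

17^32 · 17^16 · 17^8 · 17^4 · 17^2 ≡ 4 · 2 · 18 · 8 · 13 = 14976.
14976 mod 23 = 3, so 17^62 ≡ 3 (mod 23).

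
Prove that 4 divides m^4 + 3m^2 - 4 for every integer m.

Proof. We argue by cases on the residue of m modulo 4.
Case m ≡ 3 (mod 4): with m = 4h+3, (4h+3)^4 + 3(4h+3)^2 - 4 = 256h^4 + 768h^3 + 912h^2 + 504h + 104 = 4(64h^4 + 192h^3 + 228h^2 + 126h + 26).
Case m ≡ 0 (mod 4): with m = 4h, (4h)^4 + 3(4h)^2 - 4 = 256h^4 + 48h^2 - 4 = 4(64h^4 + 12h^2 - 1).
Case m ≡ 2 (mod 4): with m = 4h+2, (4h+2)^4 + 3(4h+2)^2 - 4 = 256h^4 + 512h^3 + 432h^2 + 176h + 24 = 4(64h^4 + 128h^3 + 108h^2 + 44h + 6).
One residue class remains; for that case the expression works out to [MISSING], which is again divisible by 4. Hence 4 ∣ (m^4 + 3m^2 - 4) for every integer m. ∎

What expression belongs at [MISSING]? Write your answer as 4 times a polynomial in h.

The residues treated are {3, 0, 2}, so the missing case is m ≡ 1 (mod 4); write m = 4h+1.
Then (4h+1)^4 + 3(4h+1)^2 - 4 = 256h^4 + 256h^3 + 144h^2 + 40h = 4(64h^4 + 64h^3 + 36h^2 + 10h).

4(64h^4 + 64h^3 + 36h^2 + 10h)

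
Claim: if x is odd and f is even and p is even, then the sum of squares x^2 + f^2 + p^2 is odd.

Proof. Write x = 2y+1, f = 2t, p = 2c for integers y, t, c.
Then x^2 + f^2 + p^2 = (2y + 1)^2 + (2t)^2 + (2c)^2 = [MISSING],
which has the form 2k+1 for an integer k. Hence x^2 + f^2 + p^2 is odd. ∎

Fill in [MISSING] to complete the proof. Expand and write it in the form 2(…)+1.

2(2c^2 + 2t^2 + 2y^2 + 2y) + 1

(2y + 1)^2 + (2t)^2 + (2c)^2 = 4c^2 + 4t^2 + 4y^2 + 4y + 1
= 2(2c^2 + 2t^2 + 2y^2 + 2y) + 1.
Since 2c^2 + 2t^2 + 2y^2 + 2y is an integer, the sum of squares is of the form 2k+1 for an integer k.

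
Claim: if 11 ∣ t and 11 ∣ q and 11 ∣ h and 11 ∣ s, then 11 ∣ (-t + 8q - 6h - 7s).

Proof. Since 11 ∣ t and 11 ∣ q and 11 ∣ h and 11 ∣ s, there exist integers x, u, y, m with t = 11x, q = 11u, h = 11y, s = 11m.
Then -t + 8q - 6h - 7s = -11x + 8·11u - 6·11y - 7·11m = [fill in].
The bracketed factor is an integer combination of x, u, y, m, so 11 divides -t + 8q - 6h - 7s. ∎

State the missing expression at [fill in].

Each term has a factor of 11: -11x + 8·11u - 6·11y - 7·11m = 11·(-7m + 8u - x - 6y).
Since -7m + 8u - x - 6y is an integer, 11 ∣ (-t + 8q - 6h - 7s).

11(-7m + 8u - x - 6y)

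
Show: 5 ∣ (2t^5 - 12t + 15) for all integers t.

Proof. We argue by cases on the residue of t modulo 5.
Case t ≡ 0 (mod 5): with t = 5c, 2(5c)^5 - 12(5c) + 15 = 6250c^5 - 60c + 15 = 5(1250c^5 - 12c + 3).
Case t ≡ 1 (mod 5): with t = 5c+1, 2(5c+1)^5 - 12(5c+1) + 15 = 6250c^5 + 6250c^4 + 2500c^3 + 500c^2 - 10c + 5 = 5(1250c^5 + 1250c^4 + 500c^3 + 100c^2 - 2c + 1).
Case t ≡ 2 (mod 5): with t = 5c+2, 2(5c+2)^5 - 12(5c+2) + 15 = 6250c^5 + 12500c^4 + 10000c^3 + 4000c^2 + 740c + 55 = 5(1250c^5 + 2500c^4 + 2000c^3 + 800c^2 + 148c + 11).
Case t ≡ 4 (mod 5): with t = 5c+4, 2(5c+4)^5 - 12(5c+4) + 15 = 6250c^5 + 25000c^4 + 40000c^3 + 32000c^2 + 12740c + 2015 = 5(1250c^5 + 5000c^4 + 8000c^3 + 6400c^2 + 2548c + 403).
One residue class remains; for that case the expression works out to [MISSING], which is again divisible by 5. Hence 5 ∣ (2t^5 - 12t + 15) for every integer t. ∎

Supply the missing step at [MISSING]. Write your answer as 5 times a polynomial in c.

The residues treated are {0, 1, 2, 4}, so the missing case is t ≡ 3 (mod 5); write t = 5c+3.
Then 2(5c+3)^5 - 12(5c+3) + 15 = 6250c^5 + 18750c^4 + 22500c^3 + 13500c^2 + 3990c + 465 = 5(1250c^5 + 3750c^4 + 4500c^3 + 2700c^2 + 798c + 93).

5(1250c^5 + 3750c^4 + 4500c^3 + 2700c^2 + 798c + 93)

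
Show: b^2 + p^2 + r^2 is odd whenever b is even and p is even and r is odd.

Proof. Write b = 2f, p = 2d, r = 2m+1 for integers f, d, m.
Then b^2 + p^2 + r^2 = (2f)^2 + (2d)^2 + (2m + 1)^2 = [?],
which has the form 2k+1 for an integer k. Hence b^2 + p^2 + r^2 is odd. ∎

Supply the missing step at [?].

(2f)^2 + (2d)^2 + (2m + 1)^2 = 4d^2 + 4f^2 + 4m^2 + 4m + 1
= 2(2d^2 + 2f^2 + 2m^2 + 2m) + 1.
Since 2d^2 + 2f^2 + 2m^2 + 2m is an integer, the sum of squares is of the form 2k+1 for an integer k.

2(2d^2 + 2f^2 + 2m^2 + 2m) + 1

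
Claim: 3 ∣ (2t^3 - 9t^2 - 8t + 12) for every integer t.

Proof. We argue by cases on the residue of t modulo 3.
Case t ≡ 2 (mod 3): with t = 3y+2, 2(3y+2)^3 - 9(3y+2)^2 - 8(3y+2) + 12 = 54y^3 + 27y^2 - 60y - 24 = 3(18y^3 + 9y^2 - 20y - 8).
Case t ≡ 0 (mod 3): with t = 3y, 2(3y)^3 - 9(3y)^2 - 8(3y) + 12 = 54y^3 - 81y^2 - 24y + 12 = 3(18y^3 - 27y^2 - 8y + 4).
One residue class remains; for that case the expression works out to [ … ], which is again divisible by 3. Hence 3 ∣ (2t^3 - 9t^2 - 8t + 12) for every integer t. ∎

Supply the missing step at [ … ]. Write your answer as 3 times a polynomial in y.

Only t ≡ 1 (mod 3) is unaccounted for. Put t = 3y+1:
2(3y+1)^3 - 9(3y+1)^2 - 8(3y+1) + 12 expands to 54y^3 - 27y^2 - 60y - 3,
and factoring out 3 leaves 3(18y^3 - 9y^2 - 20y - 1).

3(18y^3 - 9y^2 - 20y - 1)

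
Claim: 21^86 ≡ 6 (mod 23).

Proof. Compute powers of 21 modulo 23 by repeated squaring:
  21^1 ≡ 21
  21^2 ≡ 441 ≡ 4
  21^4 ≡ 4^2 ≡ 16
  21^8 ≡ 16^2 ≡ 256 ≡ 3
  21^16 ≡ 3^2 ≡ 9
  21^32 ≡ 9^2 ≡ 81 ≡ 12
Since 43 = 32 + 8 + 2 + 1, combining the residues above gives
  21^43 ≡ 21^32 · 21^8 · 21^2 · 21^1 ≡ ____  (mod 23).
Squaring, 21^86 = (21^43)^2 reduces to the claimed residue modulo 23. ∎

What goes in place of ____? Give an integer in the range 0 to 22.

11

Multiply the listed residues: 12 · 3 · 4 · 21 = 36 → 144 → 3024.
Reducing modulo 23: 3024 = 131·23 + 11, so 21^43 ≡ 11.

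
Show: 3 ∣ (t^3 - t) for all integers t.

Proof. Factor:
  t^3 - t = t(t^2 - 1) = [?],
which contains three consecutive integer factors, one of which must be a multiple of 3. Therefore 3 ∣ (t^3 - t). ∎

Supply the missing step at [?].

(t - 1)t(t + 1)

t(t^2 - 1) = t(t - 1)(t + 1) = (t - 1)t(t + 1).
These three factors are consecutive integers, so their product is divisible by 3.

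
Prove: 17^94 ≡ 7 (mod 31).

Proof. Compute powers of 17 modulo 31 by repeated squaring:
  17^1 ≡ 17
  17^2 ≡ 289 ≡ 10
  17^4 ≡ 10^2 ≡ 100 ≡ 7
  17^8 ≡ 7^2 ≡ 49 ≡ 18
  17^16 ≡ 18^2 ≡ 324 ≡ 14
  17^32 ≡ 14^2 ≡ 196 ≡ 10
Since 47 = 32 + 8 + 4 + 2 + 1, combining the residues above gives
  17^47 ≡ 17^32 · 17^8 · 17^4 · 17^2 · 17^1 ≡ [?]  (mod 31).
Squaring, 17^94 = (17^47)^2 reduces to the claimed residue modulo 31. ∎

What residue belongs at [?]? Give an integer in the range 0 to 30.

21

17^32 · 17^8 · 17^4 · 17^2 · 17^1 ≡ 10 · 18 · 7 · 10 · 17 = 214200.
214200 mod 31 = 21, so 17^47 ≡ 21 (mod 31).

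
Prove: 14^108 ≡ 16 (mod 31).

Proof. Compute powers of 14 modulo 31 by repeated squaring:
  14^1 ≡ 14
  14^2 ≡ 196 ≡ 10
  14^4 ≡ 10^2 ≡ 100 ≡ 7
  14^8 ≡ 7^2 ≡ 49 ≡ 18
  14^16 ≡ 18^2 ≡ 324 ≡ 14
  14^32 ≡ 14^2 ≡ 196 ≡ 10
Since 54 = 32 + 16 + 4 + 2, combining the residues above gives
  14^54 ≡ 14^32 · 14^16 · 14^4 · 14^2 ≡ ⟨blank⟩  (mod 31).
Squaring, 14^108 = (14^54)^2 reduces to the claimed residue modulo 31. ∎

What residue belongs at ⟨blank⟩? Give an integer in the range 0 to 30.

14^32 · 14^16 · 14^4 · 14^2 ≡ 10 · 14 · 7 · 10 = 9800.
9800 mod 31 = 4, so 14^54 ≡ 4 (mod 31).

4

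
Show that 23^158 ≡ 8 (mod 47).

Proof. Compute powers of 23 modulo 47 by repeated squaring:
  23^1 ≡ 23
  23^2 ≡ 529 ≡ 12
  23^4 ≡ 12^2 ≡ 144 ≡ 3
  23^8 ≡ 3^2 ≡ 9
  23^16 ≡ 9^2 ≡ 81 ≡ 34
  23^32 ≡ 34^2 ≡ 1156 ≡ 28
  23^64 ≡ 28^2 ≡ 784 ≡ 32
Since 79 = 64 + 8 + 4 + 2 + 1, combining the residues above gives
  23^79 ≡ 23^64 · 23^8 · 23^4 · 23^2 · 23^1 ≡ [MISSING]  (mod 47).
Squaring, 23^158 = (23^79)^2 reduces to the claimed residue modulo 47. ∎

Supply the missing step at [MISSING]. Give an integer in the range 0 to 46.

33

23^64 · 23^8 · 23^4 · 23^2 · 23^1 ≡ 32 · 9 · 3 · 12 · 23 = 238464.
238464 mod 47 = 33, so 23^79 ≡ 33 (mod 47).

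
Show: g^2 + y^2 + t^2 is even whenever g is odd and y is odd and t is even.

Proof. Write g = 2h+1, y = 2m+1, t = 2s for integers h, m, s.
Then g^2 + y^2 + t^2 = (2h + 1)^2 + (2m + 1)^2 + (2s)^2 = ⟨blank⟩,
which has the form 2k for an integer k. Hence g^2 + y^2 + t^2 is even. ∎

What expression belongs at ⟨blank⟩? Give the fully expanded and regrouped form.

2(2h^2 + 2h + 2m^2 + 2m + 2s^2 + 1)

Expanding: (2h + 1)^2 + (2m + 1)^2 + (2s)^2 = 4h^2 + 4h + 4m^2 + 4m + 4s^2 + 2.
Every term is even; pulling out the factor of 2 gives 2(2h^2 + 2h + 2m^2 + 2m + 2s^2 + 1).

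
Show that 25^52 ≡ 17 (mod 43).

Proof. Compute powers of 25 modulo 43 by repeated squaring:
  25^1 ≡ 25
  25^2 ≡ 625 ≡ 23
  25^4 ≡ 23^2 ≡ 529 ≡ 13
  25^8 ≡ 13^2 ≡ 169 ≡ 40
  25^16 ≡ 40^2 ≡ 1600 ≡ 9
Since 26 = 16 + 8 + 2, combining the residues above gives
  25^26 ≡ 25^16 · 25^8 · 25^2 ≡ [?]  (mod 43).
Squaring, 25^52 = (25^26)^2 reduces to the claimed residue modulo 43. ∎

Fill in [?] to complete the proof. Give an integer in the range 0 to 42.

24

25^16 · 25^8 · 25^2 ≡ 9 · 40 · 23 = 8280.
8280 mod 43 = 24, so 25^26 ≡ 24 (mod 43).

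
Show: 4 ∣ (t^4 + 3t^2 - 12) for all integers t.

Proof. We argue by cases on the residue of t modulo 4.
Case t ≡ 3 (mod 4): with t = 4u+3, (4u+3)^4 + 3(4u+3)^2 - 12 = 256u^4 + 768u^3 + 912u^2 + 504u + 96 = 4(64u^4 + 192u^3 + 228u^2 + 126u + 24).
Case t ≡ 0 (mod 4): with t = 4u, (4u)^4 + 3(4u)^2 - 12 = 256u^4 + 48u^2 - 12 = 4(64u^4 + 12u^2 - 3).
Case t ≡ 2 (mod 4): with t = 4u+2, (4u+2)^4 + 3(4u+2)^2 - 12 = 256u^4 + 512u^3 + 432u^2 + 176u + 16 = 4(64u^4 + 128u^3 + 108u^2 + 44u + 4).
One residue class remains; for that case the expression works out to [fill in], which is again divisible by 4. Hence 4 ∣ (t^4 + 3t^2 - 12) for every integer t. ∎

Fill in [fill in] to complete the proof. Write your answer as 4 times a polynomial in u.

4(64u^4 + 64u^3 + 36u^2 + 10u - 2)

Only t ≡ 1 (mod 4) is unaccounted for. Put t = 4u+1:
(4u+1)^4 + 3(4u+1)^2 - 12 expands to 256u^4 + 256u^3 + 144u^2 + 40u - 8,
and factoring out 4 leaves 4(64u^4 + 64u^3 + 36u^2 + 10u - 2).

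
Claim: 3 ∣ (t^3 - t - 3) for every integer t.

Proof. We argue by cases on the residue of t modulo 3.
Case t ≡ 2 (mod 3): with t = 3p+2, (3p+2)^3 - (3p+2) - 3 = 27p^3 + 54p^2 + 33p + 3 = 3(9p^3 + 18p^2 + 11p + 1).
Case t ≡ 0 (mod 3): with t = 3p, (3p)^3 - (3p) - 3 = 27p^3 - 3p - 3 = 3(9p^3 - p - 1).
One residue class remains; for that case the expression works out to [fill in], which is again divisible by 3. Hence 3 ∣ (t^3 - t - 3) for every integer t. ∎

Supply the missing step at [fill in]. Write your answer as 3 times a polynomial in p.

Only t ≡ 1 (mod 3) is unaccounted for. Put t = 3p+1:
(3p+1)^3 - (3p+1) - 3 expands to 27p^3 + 27p^2 + 6p - 3,
and factoring out 3 leaves 3(9p^3 + 9p^2 + 2p - 1).

3(9p^3 + 9p^2 + 2p - 1)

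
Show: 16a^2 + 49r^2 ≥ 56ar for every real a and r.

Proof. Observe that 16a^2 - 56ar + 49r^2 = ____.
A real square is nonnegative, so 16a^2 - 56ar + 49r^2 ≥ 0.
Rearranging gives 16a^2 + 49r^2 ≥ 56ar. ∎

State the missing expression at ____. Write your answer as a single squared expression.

The leading and trailing coefficients are 4^2 and 7^2, and 56 = 2·4·7, so the trinomial is (4a - 7r)^2.
Hence 16a^2 - 56ar + 49r^2 ≥ 0.

(4a - 7r)^2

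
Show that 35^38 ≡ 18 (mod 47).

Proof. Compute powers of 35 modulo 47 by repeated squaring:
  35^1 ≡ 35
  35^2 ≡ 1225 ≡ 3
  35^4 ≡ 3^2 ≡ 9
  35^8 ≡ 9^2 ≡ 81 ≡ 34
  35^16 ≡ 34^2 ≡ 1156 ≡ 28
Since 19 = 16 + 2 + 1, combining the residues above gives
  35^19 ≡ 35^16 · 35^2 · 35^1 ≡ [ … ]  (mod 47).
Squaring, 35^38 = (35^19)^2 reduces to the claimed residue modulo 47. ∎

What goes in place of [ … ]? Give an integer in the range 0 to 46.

35^16 · 35^2 · 35^1 ≡ 28 · 3 · 35 = 2940.
2940 mod 47 = 26, so 35^19 ≡ 26 (mod 47).

26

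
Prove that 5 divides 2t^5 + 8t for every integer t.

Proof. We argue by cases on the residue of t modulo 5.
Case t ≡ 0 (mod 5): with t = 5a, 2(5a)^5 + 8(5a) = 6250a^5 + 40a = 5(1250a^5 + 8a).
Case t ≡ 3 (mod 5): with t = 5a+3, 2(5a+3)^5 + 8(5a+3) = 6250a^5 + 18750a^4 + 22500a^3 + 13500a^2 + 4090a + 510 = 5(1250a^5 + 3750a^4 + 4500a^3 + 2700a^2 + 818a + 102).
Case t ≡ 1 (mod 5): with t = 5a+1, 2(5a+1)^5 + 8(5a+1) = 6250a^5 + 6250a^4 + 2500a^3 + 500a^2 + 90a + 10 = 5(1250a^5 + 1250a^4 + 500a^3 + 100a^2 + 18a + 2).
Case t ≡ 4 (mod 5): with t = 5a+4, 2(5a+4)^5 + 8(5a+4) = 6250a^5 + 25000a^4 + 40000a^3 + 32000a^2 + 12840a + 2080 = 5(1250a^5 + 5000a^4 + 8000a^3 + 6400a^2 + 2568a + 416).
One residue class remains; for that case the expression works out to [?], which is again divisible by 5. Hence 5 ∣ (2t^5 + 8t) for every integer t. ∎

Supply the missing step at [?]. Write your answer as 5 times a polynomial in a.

The residues treated are {0, 3, 1, 4}, so the missing case is t ≡ 2 (mod 5); write t = 5a+2.
Then 2(5a+2)^5 + 8(5a+2) = 6250a^5 + 12500a^4 + 10000a^3 + 4000a^2 + 840a + 80 = 5(1250a^5 + 2500a^4 + 2000a^3 + 800a^2 + 168a + 16).

5(1250a^5 + 2500a^4 + 2000a^3 + 800a^2 + 168a + 16)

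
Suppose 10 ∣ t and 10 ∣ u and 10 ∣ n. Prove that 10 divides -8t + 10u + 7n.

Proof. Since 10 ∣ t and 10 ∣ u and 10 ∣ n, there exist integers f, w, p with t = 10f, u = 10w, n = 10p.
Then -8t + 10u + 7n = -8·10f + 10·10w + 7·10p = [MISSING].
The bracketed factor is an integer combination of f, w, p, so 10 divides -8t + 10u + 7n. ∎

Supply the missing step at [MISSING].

Each term has a factor of 10: -8·10f + 10·10w + 7·10p = 10·(-8f + 7p + 10w).
Since -8f + 7p + 10w is an integer, 10 ∣ (-8t + 10u + 7n).

10(-8f + 7p + 10w)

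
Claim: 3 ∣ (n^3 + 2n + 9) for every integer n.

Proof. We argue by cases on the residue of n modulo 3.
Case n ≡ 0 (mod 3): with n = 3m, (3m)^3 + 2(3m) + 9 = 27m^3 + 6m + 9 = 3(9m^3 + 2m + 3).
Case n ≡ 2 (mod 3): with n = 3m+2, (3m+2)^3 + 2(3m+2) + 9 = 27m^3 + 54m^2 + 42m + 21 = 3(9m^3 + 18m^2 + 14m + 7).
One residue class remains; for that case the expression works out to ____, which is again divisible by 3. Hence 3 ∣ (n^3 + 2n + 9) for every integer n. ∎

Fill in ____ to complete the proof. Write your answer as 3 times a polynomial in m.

Only n ≡ 1 (mod 3) is unaccounted for. Put n = 3m+1:
(3m+1)^3 + 2(3m+1) + 9 expands to 27m^3 + 27m^2 + 15m + 12,
and factoring out 3 leaves 3(9m^3 + 9m^2 + 5m + 4).

3(9m^3 + 9m^2 + 5m + 4)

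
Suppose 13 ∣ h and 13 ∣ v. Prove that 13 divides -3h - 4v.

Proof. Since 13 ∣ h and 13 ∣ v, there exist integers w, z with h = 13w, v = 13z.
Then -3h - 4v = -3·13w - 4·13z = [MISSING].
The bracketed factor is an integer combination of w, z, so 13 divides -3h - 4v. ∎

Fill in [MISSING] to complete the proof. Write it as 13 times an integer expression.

13(-3w - 4z)

Each term has a factor of 13: -3·13w - 4·13z = 13·(-3w - 4z).
Since -3w - 4z is an integer, 13 ∣ (-3h - 4v).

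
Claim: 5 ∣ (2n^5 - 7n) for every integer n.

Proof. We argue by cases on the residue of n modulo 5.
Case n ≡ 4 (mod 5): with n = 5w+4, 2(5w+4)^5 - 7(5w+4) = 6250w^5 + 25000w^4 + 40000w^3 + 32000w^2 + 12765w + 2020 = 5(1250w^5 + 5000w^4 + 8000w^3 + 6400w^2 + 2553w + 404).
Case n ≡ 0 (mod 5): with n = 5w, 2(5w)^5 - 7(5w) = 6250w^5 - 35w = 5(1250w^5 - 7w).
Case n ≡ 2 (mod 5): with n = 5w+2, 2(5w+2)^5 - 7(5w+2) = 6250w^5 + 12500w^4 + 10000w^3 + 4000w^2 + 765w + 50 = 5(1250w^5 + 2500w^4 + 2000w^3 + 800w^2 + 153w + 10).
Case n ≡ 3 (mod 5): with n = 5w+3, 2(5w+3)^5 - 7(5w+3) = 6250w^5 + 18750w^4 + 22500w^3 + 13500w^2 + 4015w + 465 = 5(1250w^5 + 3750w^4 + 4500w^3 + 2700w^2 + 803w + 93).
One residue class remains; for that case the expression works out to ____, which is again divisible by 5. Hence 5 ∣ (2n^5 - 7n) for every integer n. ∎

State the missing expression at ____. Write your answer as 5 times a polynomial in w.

5(1250w^5 + 1250w^4 + 500w^3 + 100w^2 + 3w - 1)

The residues treated are {4, 0, 2, 3}, so the missing case is n ≡ 1 (mod 5); write n = 5w+1.
Then 2(5w+1)^5 - 7(5w+1) = 6250w^5 + 6250w^4 + 2500w^3 + 500w^2 + 15w - 5 = 5(1250w^5 + 1250w^4 + 500w^3 + 100w^2 + 3w - 1).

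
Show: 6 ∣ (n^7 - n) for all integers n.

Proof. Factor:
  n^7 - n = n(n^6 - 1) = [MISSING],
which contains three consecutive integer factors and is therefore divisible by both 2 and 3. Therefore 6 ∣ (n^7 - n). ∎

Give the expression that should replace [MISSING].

n^6 - 1 = (n^2 - 1)(n^4 + n^2 + 1), and n^2 - 1 = (n-1)(n+1).
So n(n^6 - 1) = (n - 1)n(n + 1)(n^4 + n^2 + 1).

(n - 1)n(n + 1)(n^4 + n^2 + 1)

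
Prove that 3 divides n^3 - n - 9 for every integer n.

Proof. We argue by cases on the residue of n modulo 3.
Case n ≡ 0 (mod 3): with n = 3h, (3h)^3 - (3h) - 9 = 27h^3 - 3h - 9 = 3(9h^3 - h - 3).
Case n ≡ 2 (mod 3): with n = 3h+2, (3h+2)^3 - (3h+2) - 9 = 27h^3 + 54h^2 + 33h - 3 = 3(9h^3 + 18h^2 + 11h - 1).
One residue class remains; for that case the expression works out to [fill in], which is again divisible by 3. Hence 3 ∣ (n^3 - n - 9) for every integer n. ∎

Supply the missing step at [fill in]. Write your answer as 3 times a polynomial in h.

The residues treated are {0, 2}, so the missing case is n ≡ 1 (mod 3); write n = 3h+1.
Then (3h+1)^3 - (3h+1) - 9 = 27h^3 + 27h^2 + 6h - 9 = 3(9h^3 + 9h^2 + 2h - 3).

3(9h^3 + 9h^2 + 2h - 3)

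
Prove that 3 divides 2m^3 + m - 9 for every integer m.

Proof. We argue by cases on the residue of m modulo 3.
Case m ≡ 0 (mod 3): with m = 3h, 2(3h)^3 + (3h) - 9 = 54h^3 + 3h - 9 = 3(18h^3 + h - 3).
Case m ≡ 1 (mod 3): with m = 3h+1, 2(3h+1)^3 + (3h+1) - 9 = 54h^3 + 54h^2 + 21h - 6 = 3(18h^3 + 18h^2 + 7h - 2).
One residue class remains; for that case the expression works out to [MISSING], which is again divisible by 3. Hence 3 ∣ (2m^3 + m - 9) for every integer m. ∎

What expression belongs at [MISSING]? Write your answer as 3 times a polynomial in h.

3(18h^3 + 36h^2 + 25h + 3)

Only m ≡ 2 (mod 3) is unaccounted for. Put m = 3h+2:
2(3h+2)^3 + (3h+2) - 9 expands to 54h^3 + 108h^2 + 75h + 9,
and factoring out 3 leaves 3(18h^3 + 36h^2 + 25h + 3).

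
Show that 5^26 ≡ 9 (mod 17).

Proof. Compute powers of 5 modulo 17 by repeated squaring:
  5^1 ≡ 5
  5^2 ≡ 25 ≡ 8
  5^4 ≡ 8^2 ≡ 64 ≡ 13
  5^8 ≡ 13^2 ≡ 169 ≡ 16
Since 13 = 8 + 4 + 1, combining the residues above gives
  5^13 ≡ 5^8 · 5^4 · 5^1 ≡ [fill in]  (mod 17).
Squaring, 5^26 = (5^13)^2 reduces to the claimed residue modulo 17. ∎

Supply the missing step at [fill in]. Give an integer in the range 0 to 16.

5^8 · 5^4 · 5^1 ≡ 16 · 13 · 5 = 1040.
1040 mod 17 = 3, so 5^13 ≡ 3 (mod 17).

3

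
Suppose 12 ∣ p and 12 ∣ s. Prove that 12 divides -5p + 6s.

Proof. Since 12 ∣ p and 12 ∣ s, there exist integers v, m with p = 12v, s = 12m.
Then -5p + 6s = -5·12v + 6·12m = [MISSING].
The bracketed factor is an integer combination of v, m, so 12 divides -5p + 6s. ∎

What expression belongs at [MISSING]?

12(6m - 5v)

Each term has a factor of 12: -5·12v + 6·12m = 12·(6m - 5v).
Since 6m - 5v is an integer, 12 ∣ (-5p + 6s).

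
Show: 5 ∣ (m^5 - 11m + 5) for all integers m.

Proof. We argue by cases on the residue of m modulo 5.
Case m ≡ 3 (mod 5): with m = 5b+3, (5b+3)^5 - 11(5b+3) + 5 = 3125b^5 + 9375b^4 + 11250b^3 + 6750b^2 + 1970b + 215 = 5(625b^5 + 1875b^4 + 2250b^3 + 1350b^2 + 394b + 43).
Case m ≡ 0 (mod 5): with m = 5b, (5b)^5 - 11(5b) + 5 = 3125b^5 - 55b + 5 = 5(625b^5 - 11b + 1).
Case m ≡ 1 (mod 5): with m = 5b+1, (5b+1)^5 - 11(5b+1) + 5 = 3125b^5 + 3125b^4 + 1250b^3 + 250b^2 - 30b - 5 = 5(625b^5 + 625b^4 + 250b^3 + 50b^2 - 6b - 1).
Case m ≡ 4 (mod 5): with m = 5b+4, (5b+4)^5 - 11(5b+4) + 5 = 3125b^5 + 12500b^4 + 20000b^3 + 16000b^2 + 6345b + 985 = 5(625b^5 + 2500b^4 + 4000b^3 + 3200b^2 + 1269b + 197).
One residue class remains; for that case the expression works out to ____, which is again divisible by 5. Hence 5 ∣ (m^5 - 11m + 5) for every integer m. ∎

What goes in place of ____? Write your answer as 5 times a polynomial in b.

5(625b^5 + 1250b^4 + 1000b^3 + 400b^2 + 69b + 3)

Only m ≡ 2 (mod 5) is unaccounted for. Put m = 5b+2:
(5b+2)^5 - 11(5b+2) + 5 expands to 3125b^5 + 6250b^4 + 5000b^3 + 2000b^2 + 345b + 15,
and factoring out 5 leaves 5(625b^5 + 1250b^4 + 1000b^3 + 400b^2 + 69b + 3).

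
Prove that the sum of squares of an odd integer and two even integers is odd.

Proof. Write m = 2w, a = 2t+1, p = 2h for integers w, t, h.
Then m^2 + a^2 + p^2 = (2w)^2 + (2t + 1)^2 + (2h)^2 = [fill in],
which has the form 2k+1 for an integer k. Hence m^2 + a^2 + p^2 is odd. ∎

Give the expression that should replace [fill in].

(2w)^2 + (2t + 1)^2 + (2h)^2 = 4h^2 + 4t^2 + 4t + 4w^2 + 1
= 2(2h^2 + 2t^2 + 2t + 2w^2) + 1.
Since 2h^2 + 2t^2 + 2t + 2w^2 is an integer, the sum of squares is of the form 2k+1 for an integer k.

2(2h^2 + 2t^2 + 2t + 2w^2) + 1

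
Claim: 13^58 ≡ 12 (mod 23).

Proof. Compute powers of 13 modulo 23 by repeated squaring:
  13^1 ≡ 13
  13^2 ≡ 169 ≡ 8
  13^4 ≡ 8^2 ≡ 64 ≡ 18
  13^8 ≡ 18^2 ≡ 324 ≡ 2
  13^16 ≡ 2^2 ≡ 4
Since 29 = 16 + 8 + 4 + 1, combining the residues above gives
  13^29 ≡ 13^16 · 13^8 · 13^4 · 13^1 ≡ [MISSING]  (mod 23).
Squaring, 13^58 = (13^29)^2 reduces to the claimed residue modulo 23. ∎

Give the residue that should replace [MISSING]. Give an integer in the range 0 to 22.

9

Multiply the listed residues: 4 · 2 · 18 · 13 = 8 → 144 → 1872.
Reducing modulo 23: 1872 = 81·23 + 9, so 13^29 ≡ 9.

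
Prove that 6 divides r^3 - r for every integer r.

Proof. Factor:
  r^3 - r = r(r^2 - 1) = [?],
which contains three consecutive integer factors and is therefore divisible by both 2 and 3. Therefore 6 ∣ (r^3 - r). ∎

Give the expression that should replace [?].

(r - 1)r(r + 1)

r(r^2 - 1) = r(r - 1)(r + 1) = (r - 1)r(r + 1).
These three factors are consecutive integers, so their product is divisible by 6.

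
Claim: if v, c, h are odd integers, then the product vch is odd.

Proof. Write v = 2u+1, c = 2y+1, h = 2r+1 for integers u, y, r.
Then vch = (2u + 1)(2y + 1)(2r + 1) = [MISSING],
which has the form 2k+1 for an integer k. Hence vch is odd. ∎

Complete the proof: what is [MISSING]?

(2u + 1)(2y + 1)(2r + 1) = 8ruy + 4ru + 4ry + 2r + 4uy + 2u + 2y + 1
= 2(4ruy + 2ru + 2ry + r + 2uy + u + y) + 1.
Since 4ruy + 2ru + 2ry + r + 2uy + u + y is an integer, the product is of the form 2k+1 for an integer k.

2(4ruy + 2ru + 2ry + r + 2uy + u + y) + 1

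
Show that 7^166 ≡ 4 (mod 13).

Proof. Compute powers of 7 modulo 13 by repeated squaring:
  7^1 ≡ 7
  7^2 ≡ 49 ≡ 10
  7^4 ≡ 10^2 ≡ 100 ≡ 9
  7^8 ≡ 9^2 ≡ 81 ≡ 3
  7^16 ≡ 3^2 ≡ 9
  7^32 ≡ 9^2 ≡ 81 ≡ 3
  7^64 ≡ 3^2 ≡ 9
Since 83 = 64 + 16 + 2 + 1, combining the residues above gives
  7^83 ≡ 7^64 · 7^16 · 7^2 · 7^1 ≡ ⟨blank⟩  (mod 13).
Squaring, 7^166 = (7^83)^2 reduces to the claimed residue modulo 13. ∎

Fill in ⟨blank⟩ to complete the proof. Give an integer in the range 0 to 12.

Multiply the listed residues: 9 · 9 · 10 · 7 = 81 → 810 → 5670.
Reducing modulo 13: 5670 = 436·13 + 2, so 7^83 ≡ 2.

2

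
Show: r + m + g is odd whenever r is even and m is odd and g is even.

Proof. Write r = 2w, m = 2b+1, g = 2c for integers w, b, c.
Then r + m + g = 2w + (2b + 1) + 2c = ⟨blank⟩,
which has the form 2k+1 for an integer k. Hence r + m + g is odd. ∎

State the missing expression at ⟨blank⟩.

2w + (2b + 1) + 2c = 2b + 2c + 2w + 1
= 2(b + c + w) + 1.
Since b + c + w is an integer, the sum is of the form 2k+1 for an integer k.

2(b + c + w) + 1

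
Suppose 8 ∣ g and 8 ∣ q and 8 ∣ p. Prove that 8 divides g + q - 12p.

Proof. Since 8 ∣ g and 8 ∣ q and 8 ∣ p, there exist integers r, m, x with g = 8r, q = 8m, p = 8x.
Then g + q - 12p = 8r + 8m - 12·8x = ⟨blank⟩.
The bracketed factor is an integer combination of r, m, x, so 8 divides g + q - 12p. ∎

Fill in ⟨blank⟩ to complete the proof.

Pull the common 8 out of every term: 8r + 8m - 12·8x = 8(m + r - 12x).
m + r - 12x is an integer, which exhibits the divisibility.

8(m + r - 12x)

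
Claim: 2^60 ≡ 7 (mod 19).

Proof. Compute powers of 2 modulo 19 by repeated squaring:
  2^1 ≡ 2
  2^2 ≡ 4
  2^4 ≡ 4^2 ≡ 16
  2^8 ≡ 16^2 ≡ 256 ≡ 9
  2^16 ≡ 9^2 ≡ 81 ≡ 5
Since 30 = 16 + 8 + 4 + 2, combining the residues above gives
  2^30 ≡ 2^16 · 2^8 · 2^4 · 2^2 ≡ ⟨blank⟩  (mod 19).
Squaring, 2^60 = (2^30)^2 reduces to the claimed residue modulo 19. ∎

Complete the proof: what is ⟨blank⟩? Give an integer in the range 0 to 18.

11

2^16 · 2^8 · 2^4 · 2^2 ≡ 5 · 9 · 16 · 4 = 2880.
2880 mod 19 = 11, so 2^30 ≡ 11 (mod 19).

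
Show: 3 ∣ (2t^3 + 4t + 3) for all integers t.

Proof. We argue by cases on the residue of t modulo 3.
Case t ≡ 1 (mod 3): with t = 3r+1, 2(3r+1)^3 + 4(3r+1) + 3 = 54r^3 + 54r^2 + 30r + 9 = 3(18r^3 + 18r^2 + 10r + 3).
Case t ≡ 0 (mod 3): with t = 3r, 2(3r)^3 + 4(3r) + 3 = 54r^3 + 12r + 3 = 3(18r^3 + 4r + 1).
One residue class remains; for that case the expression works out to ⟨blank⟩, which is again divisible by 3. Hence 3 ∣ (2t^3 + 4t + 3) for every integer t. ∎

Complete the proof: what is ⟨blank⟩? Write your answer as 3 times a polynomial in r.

3(18r^3 + 36r^2 + 28r + 9)

Only t ≡ 2 (mod 3) is unaccounted for. Put t = 3r+2:
2(3r+2)^3 + 4(3r+2) + 3 expands to 54r^3 + 108r^2 + 84r + 27,
and factoring out 3 leaves 3(18r^3 + 36r^2 + 28r + 9).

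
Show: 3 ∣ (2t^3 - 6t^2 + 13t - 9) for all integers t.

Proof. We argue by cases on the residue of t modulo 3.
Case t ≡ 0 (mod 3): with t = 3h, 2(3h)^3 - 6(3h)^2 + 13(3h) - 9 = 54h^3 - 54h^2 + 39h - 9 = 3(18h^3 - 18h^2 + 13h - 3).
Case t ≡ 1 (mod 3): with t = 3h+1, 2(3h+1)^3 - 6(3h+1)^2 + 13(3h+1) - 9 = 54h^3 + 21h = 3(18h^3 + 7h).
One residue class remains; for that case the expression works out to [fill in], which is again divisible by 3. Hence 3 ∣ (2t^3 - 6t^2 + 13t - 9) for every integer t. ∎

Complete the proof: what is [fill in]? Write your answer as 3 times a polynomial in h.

3(18h^3 + 18h^2 + 13h + 3)

The residues treated are {0, 1}, so the missing case is t ≡ 2 (mod 3); write t = 3h+2.
Then 2(3h+2)^3 - 6(3h+2)^2 + 13(3h+2) - 9 = 54h^3 + 54h^2 + 39h + 9 = 3(18h^3 + 18h^2 + 13h + 3).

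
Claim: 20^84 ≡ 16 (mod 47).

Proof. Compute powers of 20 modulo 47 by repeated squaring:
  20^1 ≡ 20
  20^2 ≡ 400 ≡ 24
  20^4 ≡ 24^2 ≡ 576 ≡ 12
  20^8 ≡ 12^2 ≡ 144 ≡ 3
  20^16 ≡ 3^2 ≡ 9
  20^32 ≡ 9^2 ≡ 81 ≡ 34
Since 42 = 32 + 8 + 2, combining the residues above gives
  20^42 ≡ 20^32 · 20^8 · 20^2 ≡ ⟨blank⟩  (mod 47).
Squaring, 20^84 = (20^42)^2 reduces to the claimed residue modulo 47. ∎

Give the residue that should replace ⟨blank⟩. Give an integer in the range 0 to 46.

20^32 · 20^8 · 20^2 ≡ 34 · 3 · 24 = 2448.
2448 mod 47 = 4, so 20^42 ≡ 4 (mod 47).

4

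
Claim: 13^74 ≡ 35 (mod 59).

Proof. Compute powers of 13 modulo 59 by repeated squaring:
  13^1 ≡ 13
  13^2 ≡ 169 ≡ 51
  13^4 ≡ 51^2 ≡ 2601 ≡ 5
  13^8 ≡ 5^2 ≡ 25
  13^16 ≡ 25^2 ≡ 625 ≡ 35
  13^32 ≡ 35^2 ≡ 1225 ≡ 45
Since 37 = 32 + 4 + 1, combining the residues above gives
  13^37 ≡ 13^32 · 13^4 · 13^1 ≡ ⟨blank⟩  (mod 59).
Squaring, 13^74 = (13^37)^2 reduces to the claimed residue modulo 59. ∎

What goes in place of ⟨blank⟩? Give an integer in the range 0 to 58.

34

Multiply the listed residues: 45 · 5 · 13 = 225 → 2925.
Reducing modulo 59: 2925 = 49·59 + 34, so 13^37 ≡ 34.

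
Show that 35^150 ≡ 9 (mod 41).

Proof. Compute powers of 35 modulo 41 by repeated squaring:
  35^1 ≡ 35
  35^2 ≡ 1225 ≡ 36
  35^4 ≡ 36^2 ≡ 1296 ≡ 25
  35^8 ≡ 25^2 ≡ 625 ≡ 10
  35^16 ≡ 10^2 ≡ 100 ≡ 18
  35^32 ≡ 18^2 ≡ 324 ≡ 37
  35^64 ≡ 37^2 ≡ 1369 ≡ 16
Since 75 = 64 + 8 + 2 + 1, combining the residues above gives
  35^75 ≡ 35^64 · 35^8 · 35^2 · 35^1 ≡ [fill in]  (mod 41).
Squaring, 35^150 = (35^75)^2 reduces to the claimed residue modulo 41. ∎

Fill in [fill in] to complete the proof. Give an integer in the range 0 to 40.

3

35^64 · 35^8 · 35^2 · 35^1 ≡ 16 · 10 · 36 · 35 = 201600.
201600 mod 41 = 3, so 35^75 ≡ 3 (mod 41).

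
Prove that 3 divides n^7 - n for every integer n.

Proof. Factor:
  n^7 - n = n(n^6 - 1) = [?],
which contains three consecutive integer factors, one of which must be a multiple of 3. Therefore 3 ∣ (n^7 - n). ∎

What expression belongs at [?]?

(n - 1)n(n + 1)(n^4 + n^2 + 1)

n^6 - 1 = (n^2 - 1)(n^4 + n^2 + 1), and n^2 - 1 = (n-1)(n+1).
So n(n^6 - 1) = (n - 1)n(n + 1)(n^4 + n^2 + 1).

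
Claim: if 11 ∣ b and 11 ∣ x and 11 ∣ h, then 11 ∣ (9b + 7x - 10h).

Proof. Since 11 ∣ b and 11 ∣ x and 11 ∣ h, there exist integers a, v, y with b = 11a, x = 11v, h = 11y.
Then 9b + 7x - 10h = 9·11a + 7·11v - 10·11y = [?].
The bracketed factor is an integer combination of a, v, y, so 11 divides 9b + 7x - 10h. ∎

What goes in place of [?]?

11(9a + 7v - 10y)

Pull the common 11 out of every term: 9·11a + 7·11v - 10·11y = 11(9a + 7v - 10y).
9a + 7v - 10y is an integer, which exhibits the divisibility.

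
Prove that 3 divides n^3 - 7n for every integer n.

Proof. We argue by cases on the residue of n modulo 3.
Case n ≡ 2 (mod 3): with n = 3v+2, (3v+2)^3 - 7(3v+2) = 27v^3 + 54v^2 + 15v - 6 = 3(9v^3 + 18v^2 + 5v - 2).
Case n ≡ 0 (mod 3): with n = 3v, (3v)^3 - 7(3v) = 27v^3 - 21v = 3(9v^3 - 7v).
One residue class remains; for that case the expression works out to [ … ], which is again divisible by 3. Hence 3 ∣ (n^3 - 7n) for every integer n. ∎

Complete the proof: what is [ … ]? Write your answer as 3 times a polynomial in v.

Only n ≡ 1 (mod 3) is unaccounted for. Put n = 3v+1:
(3v+1)^3 - 7(3v+1) expands to 27v^3 + 27v^2 - 12v - 6,
and factoring out 3 leaves 3(9v^3 + 9v^2 - 4v - 2).

3(9v^3 + 9v^2 - 4v - 2)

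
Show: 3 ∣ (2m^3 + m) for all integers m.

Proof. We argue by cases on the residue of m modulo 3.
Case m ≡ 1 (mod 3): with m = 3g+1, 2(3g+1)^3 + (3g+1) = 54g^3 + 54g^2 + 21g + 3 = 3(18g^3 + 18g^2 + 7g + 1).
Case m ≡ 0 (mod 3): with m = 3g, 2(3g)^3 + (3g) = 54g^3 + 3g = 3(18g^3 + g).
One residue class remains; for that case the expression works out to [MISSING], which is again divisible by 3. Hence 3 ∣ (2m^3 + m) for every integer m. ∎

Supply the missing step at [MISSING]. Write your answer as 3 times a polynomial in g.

3(18g^3 + 36g^2 + 25g + 6)

Only m ≡ 2 (mod 3) is unaccounted for. Put m = 3g+2:
2(3g+2)^3 + (3g+2) expands to 54g^3 + 108g^2 + 75g + 18,
and factoring out 3 leaves 3(18g^3 + 36g^2 + 25g + 6).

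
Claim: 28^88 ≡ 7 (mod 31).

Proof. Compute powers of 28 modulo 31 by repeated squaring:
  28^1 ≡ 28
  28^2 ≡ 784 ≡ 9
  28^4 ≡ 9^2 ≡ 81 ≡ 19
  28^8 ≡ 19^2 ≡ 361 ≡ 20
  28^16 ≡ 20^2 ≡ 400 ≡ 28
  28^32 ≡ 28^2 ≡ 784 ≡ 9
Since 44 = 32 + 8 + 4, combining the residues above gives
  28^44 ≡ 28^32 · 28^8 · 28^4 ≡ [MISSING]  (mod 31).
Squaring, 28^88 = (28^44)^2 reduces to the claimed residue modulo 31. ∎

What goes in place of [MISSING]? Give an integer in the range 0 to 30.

Multiply the listed residues: 9 · 20 · 19 = 180 → 3420.
Reducing modulo 31: 3420 = 110·31 + 10, so 28^44 ≡ 10.

10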